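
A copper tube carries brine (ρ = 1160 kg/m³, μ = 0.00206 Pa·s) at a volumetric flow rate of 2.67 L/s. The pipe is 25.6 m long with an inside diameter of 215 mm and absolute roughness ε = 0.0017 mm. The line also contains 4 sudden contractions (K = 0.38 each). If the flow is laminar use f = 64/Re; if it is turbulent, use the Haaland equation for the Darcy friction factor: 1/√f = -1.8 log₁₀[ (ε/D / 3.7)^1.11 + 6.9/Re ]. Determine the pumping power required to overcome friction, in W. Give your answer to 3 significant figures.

P ≈ 0.0445 W

Q = 2.67 L/s = 2.67/1000 = 0.00267 m³/s.
Cross-sectional area A = πD²/4 = π(0.215)²/4 = 0.03631 m²; mean velocity V = Q/A = 0.00267/0.03631 = 0.07354 m/s.
Reynolds number Re = ρVD/μ = 1160 · 0.07354 · 0.215 / 0.00206 = 8904.
Re > 4000 → turbulent. Relative roughness ε/D = 1.7e-06/0.215 = 7.91e-06. Haaland: 1/√f = -1.8 log₁₀[(7.91e-06/3.7)^1.11 + 6.9/8904] = -1.8 log₁₀[5.08e-07 + 0.000775] = 5.599, so f = 0.0319.
Total minor-loss coefficient ΣK = 4·0.38 = 1.52.
ΔP = [f·L/D + ΣK]·(ρV²/2) = [0.0319·25.6/0.215 + 1.52]·(1160·0.07354²/2) = [3.799 + 1.52]·3.137 = 16.68 Pa.
Pumping power P = QΔP = 0.00267·16.68 = 0.04455 W = 0.0445 W.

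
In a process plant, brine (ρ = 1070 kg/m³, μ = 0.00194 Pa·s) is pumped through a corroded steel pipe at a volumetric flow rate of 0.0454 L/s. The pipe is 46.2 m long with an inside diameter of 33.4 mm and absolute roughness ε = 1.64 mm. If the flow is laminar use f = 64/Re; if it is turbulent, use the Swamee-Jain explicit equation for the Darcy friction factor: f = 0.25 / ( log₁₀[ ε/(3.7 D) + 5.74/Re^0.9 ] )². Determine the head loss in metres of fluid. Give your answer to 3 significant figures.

Q = 0.0454 L/s = 0.0454/1000 = 4.54e-05 m³/s.
Cross-sectional area A = πD²/4 = π(0.0334)²/4 = 0.0008762 m²; mean velocity V = Q/A = 4.54e-05/0.0008762 = 0.05182 m/s.
Reynolds number Re = ρVD/μ = 1070 · 0.05182 · 0.0334 / 0.00194 = 954.6.
Re < 2300 → laminar flow, so f = 64/Re = 64/954.6 = 0.06705 (the turbulent correlation is not needed).
Darcy-Weisbach: ΔP = f(L/D)(ρV²/2) = 0.06705·(46.2/0.0334)·(1070·0.05182²/2) = 0.06705·1383·1.436 = 133.2 Pa.
Head loss h_f = ΔP/(ρg) = 133.2/(1070·9.81) = 0.0127 m.

h_f ≈ 0.0127 m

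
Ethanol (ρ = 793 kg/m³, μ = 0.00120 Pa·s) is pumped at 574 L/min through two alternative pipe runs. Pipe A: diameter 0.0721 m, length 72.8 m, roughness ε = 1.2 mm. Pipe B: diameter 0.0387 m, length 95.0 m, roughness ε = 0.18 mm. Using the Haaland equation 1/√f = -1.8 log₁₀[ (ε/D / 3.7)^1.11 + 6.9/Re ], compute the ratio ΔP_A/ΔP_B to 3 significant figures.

Pipe A: V = Q/A = 0.009567/0.004083 = 2.343 m/s; Re = 1.116e+05; ε/D = 0.0166; Haaland → f = 0.04585; ΔP_A = f(L/D)(ρV²/2) = 1.008e+05 Pa.
Pipe B: V = Q/A = 0.009567/0.001176 = 8.133 m/s; Re = 2.08e+05; ε/D = 0.00465; Haaland → f = 0.03021; ΔP_B = f(L/D)(ρV²/2) = 1.945e+06 Pa.
ΔP_A/ΔP_B = 1.008e+05/1.945e+06 = 0.0518.

ΔP_A/ΔP_B ≈ 0.0518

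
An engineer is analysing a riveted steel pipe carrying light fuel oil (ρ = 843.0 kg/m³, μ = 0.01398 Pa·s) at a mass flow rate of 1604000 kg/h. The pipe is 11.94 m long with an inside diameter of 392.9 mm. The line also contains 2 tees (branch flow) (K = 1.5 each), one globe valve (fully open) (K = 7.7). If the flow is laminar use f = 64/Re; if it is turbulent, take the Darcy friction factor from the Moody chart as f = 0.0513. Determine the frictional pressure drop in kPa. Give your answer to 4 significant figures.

ṁ = 1604000 kg/h = 1604000/3600 = 445.6 kg/s.
A = πD²/4 = π(0.3929)²/4 = 0.1212 m²; mean velocity V = ṁ/(ρA) = 445.6/(843 · 0.1212) = 4.359 m/s.
Reynolds number Re = ρVD/μ = 843 · 4.359 · 0.3929 / 0.014 = 1.033e+05.
Re > 4000 → turbulent; use the Moody-chart value f = 0.0513.
Total minor-loss coefficient ΣK = 2·1.5 + 1·7.7 = 10.7.
ΔP = [f·L/D + ΣK]·(ρV²/2) = [0.0513·11.94/0.3929 + 10.7]·(843·4.359²/2) = [1.559 + 10.7]·8010 = 9.82e+04 Pa.
ΔP = 9.82e+04 Pa = 98.20 kPa.

ΔP ≈ 98.20 kPa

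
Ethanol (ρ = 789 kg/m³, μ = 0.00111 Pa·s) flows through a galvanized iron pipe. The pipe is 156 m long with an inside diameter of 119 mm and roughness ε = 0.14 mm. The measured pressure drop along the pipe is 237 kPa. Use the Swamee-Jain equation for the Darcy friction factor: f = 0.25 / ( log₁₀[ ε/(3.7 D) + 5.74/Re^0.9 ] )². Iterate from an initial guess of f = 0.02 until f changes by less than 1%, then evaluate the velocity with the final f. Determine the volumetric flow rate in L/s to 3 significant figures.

Rearranging Darcy-Weisbach: V = √(2·ΔP·D/(f·L·ρ)). With ε/D = 0.00014/0.119 = 0.00118, iterate starting from f = 0.02:
  f = 0.02 → V = √(2·2.37e+05·0.119/(0.02·156·789)) = 4.787 m/s; Re = ρVD/μ = 4.049e+05; f → 0.02122
  f = 0.02122 → V = 4.647 m/s; Re = 3.931e+05; f → 0.02124
Converged (Δf/f < 1%). With the final f = 0.02124: V = √(2·2.37e+05·0.119/(0.02124·156·789)) = 4.645 m/s.
Q = V·A = 4.645·(π/4·0.119²) = 0.05166 m³/s = 51.7 L/s.

Q ≈ 51.7 L/s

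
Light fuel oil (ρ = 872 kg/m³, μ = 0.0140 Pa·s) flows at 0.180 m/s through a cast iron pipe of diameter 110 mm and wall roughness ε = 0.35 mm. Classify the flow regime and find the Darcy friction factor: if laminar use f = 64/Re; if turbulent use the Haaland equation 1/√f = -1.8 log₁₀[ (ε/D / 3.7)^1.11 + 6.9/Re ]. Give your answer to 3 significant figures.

Re = ρVD/μ = 872·0.18·0.11/0.014 = 1233.
Re < 2300 → laminar, so f = 64/Re = 0.0519 (roughness is irrelevant in laminar flow).

f ≈ 0.0519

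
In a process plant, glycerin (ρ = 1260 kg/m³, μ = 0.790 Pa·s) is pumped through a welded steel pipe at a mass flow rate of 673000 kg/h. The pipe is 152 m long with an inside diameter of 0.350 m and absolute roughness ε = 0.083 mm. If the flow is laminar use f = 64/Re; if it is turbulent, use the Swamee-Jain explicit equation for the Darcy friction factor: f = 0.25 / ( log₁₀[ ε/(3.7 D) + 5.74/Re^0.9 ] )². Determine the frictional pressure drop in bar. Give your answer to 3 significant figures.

ṁ = 673000 kg/h = 673000/3600 = 186.9 kg/s.
A = πD²/4 = π(0.35)²/4 = 0.09621 m²; mean velocity V = ṁ/(ρA) = 186.9/(1260 · 0.09621) = 1.542 m/s.
Reynolds number Re = ρVD/μ = 1260 · 1.542 · 0.35 / 0.79 = 860.9.
Re < 2300 → laminar flow, so f = 64/Re = 64/860.9 = 0.07435 (the turbulent correlation is not needed).
Darcy-Weisbach: ΔP = f(L/D)(ρV²/2) = 0.07435·(152/0.35)·(1260·1.542²/2) = 0.07435·434.3·1498 = 4.837e+04 Pa.
ΔP = 4.837e+04 Pa = 0.484 bar.

ΔP ≈ 0.484 bar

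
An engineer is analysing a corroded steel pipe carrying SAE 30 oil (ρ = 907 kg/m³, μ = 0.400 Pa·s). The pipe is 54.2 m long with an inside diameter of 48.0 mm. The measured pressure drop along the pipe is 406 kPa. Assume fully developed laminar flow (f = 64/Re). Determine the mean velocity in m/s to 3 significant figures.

For laminar flow, f = 64/Re with Re = ρVD/μ, so Darcy-Weisbach reduces to ΔP = 32μLV/D². Solving for V: V = ΔP·D²/(32μL) = 4.06e+05·(0.048)²/(32·0.4·54.2) = 1.348 m/s.
Check: Re = ρVD/μ = 907·1.348·0.048/0.4 = 146.8 < 2300, so the laminar assumption holds.

V ≈ 1.35 m/s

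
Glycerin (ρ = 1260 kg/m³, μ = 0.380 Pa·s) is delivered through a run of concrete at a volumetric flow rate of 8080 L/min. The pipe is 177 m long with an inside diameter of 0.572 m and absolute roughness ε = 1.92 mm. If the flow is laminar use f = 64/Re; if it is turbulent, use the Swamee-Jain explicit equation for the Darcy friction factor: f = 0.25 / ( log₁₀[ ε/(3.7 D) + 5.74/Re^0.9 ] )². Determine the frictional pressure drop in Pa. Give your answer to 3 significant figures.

ΔP ≈ 3450 Pa

Q = 8080 L/min = 8080/60000 = 0.1347 m³/s.
Cross-sectional area A = πD²/4 = π(0.572)²/4 = 0.257 m²; mean velocity V = Q/A = 0.1347/0.257 = 0.5241 m/s.
Reynolds number Re = ρVD/μ = 1260 · 0.5241 · 0.572 / 0.38 = 993.9.
Re < 2300 → laminar flow, so f = 64/Re = 64/993.9 = 0.06439 (the turbulent correlation is not needed).
Darcy-Weisbach: ΔP = f(L/D)(ρV²/2) = 0.06439·(177/0.572)·(1260·0.5241²/2) = 0.06439·309.4·173 = 3447 Pa.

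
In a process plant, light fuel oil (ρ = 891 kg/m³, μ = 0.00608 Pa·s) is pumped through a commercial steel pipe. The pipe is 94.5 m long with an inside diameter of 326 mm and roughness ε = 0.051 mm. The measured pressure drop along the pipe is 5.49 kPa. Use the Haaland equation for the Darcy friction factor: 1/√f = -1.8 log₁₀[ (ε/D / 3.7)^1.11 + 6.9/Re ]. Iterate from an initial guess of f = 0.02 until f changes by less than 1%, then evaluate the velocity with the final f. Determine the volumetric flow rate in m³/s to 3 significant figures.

Q ≈ 0.122 m³/s

Rearranging Darcy-Weisbach: V = √(2·ΔP·D/(f·L·ρ)). With ε/D = 5.1e-05/0.326 = 0.000156, iterate starting from f = 0.02:
  f = 0.02 → V = √(2·5490·0.326/(0.02·94.5·891)) = 1.458 m/s; Re = ρVD/μ = 6.965e+04; f → 0.01981
Converged (Δf/f < 1%). With the final f = 0.01981: V = √(2·5490·0.326/(0.01981·94.5·891)) = 1.465 m/s.
Q = V·A = 1.465·(π/4·0.326²) = 0.1223 m³/s = 0.122 m³/s.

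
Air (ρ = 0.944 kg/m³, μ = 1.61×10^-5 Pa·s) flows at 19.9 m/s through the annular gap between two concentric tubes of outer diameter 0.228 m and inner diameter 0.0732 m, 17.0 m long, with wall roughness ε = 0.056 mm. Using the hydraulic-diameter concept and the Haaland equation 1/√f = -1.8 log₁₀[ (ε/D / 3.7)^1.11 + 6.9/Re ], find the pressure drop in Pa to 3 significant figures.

Hydraulic diameter D_h = 4A/P = D_o - D_i = 0.228 - 0.0732 = 0.1548 m.
Re = ρVD_h/μ = 0.944·19.9·0.1548/1.61e-05 = 1.806e+05.
ε/D_h = 5.6e-05/0.1548 = 0.000362; Haaland gives 1/√f = -1.8 log₁₀[3.54e-05+3.82e-05] = 7.439, so f = 0.01807.
ΔP = f(L/D_h)(ρV²/2) = 0.01807·17/0.1548·186.9 = 370.9 Pa.

ΔP ≈ 371 Pa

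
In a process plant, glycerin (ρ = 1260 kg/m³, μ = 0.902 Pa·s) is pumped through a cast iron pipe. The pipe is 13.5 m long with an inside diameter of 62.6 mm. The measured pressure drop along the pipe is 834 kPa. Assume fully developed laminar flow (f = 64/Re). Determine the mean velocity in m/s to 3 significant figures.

V ≈ 8.39 m/s

For laminar flow, f = 64/Re with Re = ρVD/μ, so Darcy-Weisbach reduces to ΔP = 32μLV/D². Solving for V: V = ΔP·D²/(32μL) = 8.34e+05·(0.0626)²/(32·0.902·13.5) = 8.387 m/s.
Check: Re = ρVD/μ = 1260·8.387·0.0626/0.902 = 733.4 < 2300, so the laminar assumption holds.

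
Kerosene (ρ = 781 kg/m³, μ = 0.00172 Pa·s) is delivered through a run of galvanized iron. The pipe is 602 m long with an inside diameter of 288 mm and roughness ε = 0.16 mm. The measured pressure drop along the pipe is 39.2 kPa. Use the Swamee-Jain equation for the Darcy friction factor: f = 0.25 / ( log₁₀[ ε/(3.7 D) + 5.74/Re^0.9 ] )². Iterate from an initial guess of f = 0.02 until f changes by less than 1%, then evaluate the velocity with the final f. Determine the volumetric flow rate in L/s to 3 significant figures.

Q ≈ 103 L/s

Rearranging Darcy-Weisbach: V = √(2·ΔP·D/(f·L·ρ)). With ε/D = 0.00016/0.288 = 0.000556, iterate starting from f = 0.02:
  f = 0.02 → V = √(2·3.92e+04·0.288/(0.02·602·781)) = 1.55 m/s; Re = ρVD/μ = 2.026e+05; f → 0.0192
  f = 0.0192 → V = 1.582 m/s; Re = 2.068e+05; f → 0.01917
Converged (Δf/f < 1%). With the final f = 0.01917: V = √(2·3.92e+04·0.288/(0.01917·602·781)) = 1.583 m/s.
Q = V·A = 1.583·(π/4·0.288²) = 0.1031 m³/s = 103 L/s.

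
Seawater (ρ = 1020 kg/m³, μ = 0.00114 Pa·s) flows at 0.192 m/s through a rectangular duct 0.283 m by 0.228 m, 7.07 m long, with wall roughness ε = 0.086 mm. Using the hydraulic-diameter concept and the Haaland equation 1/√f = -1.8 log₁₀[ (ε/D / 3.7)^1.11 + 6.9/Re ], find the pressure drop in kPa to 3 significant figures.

ΔP ≈ 0.0118 kPa

Hydraulic diameter D_h = 4A/P = 4·(0.283·0.228)/(2·(0.283+0.228)) = 0.2581/1.022 = 0.2525 m.
Re = ρVD_h/μ = 1020·0.192·0.2525/0.00114 = 4.338e+04.
ε/D_h = 8.6e-05/0.2525 = 0.000341; Haaland gives 1/√f = -1.8 log₁₀[3.31e-05+0.000159] = 6.689, so f = 0.02235.
ΔP = f(L/D_h)(ρV²/2) = 0.02235·7.07/0.2525·18.8 = 11.76 Pa.
ΔP = 0.0118 kPa.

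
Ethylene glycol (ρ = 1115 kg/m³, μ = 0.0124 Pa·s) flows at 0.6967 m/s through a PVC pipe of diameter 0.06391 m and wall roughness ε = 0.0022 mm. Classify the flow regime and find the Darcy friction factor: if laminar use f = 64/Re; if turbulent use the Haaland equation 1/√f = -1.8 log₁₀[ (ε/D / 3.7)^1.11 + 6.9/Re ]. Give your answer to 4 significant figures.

f ≈ 0.04043

Re = ρVD/μ = 1115·0.6967·0.06391/0.0124 = 4004.
Re > 4000 → turbulent. ε/D = 2.2e-06/0.06391 = 3.44e-05; Haaland: 1/√f = -1.8 log₁₀[2.6e-06 + 0.00172] = 4.973, so f = 0.04043.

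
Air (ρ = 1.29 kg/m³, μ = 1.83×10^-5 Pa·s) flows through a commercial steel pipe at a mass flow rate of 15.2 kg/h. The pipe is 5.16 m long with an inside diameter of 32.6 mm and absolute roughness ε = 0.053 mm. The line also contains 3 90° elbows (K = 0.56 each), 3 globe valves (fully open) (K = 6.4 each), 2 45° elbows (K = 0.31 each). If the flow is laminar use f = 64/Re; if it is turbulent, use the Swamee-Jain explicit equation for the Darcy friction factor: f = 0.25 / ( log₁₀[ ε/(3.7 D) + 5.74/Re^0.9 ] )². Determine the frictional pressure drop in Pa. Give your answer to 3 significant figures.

ṁ = 15.2 kg/h = 15.2/3600 = 0.004222 kg/s.
A = πD²/4 = π(0.0326)²/4 = 0.0008347 m²; mean velocity V = ṁ/(ρA) = 0.004222/(1.29 · 0.0008347) = 3.921 m/s.
Reynolds number Re = ρVD/μ = 1.29 · 3.921 · 0.0326 / 1.83e-05 = 9011.
Re > 4000 → turbulent. Relative roughness ε/D = 5.3e-05/0.0326 = 0.00163. Swamee-Jain: f = 0.25/(log₁₀[0.00163/3.7 + 5.74/9011^0.9])² = 0.25/(log₁₀[0.000439 + 0.00158])² = 0.25/(-2.694)² = 0.03445.
Total minor-loss coefficient ΣK = 3·0.56 + 3·6.4 + 2·0.31 = 21.5.
ΔP = [f·L/D + ΣK]·(ρV²/2) = [0.03445·5.16/0.0326 + 21.5]·(1.29·3.921²/2) = [5.452 + 21.5]·9.918 = 267.3 Pa.

ΔP ≈ 267 Pa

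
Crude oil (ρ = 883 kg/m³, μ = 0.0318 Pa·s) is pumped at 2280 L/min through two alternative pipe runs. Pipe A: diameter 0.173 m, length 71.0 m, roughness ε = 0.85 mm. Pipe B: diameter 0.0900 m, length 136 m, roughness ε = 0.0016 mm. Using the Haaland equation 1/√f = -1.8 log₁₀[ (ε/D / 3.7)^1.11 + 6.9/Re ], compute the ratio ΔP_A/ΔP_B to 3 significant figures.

Pipe A: V = Q/A = 0.038/0.02351 = 1.617 m/s; Re = 7766; ε/D = 0.00491; Haaland → f = 0.03894; ΔP_A = f(L/D)(ρV²/2) = 1.844e+04 Pa.
Pipe B: V = Q/A = 0.038/0.006362 = 5.973 m/s; Re = 1.493e+04; ε/D = 1.78e-05; Haaland → f = 0.02777; ΔP_B = f(L/D)(ρV²/2) = 6.61e+05 Pa.
ΔP_A/ΔP_B = 1.844e+04/6.61e+05 = 0.0279.

ΔP_A/ΔP_B ≈ 0.0279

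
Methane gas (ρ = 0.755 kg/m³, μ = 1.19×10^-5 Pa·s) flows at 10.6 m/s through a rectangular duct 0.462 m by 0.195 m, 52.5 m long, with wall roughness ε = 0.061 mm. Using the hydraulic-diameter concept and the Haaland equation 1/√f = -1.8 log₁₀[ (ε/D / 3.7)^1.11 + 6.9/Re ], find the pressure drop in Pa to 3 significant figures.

Hydraulic diameter D_h = 4A/P = 4·(0.462·0.195)/(2·(0.462+0.195)) = 0.3604/1.314 = 0.2742 m.
Re = ρVD_h/μ = 0.755·10.6·0.2742/1.19e-05 = 1.844e+05.
ε/D_h = 6.1e-05/0.2742 = 0.000222; Haaland gives 1/√f = -1.8 log₁₀[2.06e-05+3.74e-05] = 7.625, so f = 0.0172.
ΔP = f(L/D_h)(ρV²/2) = 0.0172·52.5/0.2742·42.42 = 139.7 Pa.

ΔP ≈ 140 Pa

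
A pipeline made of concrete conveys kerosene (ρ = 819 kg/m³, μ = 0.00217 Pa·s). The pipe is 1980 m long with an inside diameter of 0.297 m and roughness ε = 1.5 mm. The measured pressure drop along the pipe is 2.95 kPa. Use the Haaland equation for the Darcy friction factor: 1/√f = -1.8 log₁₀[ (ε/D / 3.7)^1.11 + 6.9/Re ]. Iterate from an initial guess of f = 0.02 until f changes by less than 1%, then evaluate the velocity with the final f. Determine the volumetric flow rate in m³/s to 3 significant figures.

Rearranging Darcy-Weisbach: V = √(2·ΔP·D/(f·L·ρ)). With ε/D = 0.0015/0.297 = 0.00505, iterate starting from f = 0.02:
  f = 0.02 → V = √(2·2950·0.297/(0.02·1980·819)) = 0.2324 m/s; Re = ρVD/μ = 2.606e+04; f → 0.03354
  f = 0.03354 → V = 0.1795 m/s; Re = 2.012e+04; f → 0.03433
  f = 0.03433 → V = 0.1774 m/s; Re = 1.989e+04; f → 0.03437
Converged (Δf/f < 1%). With the final f = 0.03437: V = √(2·2950·0.297/(0.03437·1980·819)) = 0.1773 m/s.
Q = V·A = 0.1773·(π/4·0.297²) = 0.01228 m³/s = 0.0123 m³/s.

Q ≈ 0.0123 m³/s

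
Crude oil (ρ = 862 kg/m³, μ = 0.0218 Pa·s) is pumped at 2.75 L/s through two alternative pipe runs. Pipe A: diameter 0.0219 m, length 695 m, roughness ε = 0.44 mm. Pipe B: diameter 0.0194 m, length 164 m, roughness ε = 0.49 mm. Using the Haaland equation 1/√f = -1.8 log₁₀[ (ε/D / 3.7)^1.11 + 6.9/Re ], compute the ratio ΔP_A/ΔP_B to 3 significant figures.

Pipe A: V = Q/A = 0.00275/0.0003767 = 7.301 m/s; Re = 6322; ε/D = 0.0201; Haaland → f = 0.0544; ΔP_A = f(L/D)(ρV²/2) = 3.966e+07 Pa.
Pipe B: V = Q/A = 0.00275/0.0002956 = 9.303 m/s; Re = 7137; ε/D = 0.0253; Haaland → f = 0.0579; ΔP_B = f(L/D)(ρV²/2) = 1.826e+07 Pa.
ΔP_A/ΔP_B = 3.966e+07/1.826e+07 = 2.17.

ΔP_A/ΔP_B ≈ 2.17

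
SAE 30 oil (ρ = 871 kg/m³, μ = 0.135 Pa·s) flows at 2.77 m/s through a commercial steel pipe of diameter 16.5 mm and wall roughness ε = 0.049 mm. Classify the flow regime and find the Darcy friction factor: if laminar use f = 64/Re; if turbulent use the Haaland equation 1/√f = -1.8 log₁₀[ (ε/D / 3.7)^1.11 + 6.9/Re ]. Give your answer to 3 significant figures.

f ≈ 0.217

Re = ρVD/μ = 871·2.77·0.0165/0.135 = 294.9.
Re < 2300 → laminar, so f = 64/Re = 0.217 (roughness is irrelevant in laminar flow).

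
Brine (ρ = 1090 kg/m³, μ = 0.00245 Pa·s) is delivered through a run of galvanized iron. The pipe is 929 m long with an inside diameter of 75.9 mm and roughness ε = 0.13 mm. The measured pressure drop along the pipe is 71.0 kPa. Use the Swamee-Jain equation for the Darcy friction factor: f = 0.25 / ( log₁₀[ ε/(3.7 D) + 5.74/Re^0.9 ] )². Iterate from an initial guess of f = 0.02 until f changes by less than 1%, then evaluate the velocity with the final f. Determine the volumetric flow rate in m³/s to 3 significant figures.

Rearranging Darcy-Weisbach: V = √(2·ΔP·D/(f·L·ρ)). With ε/D = 0.00013/0.0759 = 0.00171, iterate starting from f = 0.02:
  f = 0.02 → V = √(2·7.1e+04·0.0759/(0.02·929·1090)) = 0.7295 m/s; Re = ρVD/μ = 2.463e+04; f → 0.02859
  f = 0.02859 → V = 0.6102 m/s; Re = 2.06e+04; f → 0.02941
  f = 0.02941 → V = 0.6015 m/s; Re = 2.031e+04; f → 0.02948
Converged (Δf/f < 1%). With the final f = 0.02948: V = √(2·7.1e+04·0.0759/(0.02948·929·1090)) = 0.6008 m/s.
Q = V·A = 0.6008·(π/4·0.0759²) = 0.002718 m³/s = 0.00272 m³/s.

Q ≈ 0.00272 m³/s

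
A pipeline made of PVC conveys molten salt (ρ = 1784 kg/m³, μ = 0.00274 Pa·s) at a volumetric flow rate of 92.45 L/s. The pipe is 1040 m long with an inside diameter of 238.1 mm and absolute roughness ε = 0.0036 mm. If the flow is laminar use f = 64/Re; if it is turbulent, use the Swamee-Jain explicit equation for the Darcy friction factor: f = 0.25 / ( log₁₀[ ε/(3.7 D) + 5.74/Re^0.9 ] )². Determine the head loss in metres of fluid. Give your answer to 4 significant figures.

Q = 92.45 L/s = 92.45/1000 = 0.09245 m³/s.
Cross-sectional area A = πD²/4 = π(0.2381)²/4 = 0.04453 m²; mean velocity V = Q/A = 0.09245/0.04453 = 2.076 m/s.
Reynolds number Re = ρVD/μ = 1784 · 2.076 · 0.2381 / 0.00274 = 3.219e+05.
Re > 4000 → turbulent. Relative roughness ε/D = 3.6e-06/0.2381 = 1.51e-05. Swamee-Jain: f = 0.25/(log₁₀[1.51e-05/3.7 + 5.74/3.219e+05^0.9])² = 0.25/(log₁₀[4.09e-06 + 6.34e-05])² = 0.25/(-4.171)² = 0.01437.
Darcy-Weisbach: ΔP = f(L/D)(ρV²/2) = 0.01437·(1040/0.2381)·(1784·2.076²/2) = 0.01437·4368·3846 = 2.414e+05 Pa.
Head loss h_f = ΔP/(ρg) = 2.414e+05/(1784·9.81) = 13.79 m.

h_f ≈ 13.79 m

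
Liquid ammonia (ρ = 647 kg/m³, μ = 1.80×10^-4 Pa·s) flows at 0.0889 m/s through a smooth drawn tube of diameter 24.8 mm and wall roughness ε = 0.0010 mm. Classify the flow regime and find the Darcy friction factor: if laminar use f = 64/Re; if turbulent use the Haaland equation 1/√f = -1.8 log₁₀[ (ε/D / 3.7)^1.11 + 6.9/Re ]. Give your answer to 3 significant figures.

f ≈ 0.0330

Re = ρVD/μ = 647·0.0889·0.0248/0.00018 = 7925.
Re > 4000 → turbulent. ε/D = 1e-06/0.0248 = 4.03e-05; Haaland: 1/√f = -1.8 log₁₀[3.1e-06 + 0.000871] = 5.505, so f = 0.03299.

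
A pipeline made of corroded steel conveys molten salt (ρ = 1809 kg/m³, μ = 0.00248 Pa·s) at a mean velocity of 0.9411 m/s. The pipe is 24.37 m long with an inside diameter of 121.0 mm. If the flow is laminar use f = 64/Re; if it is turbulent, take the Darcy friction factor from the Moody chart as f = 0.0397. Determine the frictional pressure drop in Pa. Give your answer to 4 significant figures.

Reynolds number Re = ρVD/μ = 1809 · 0.9411 · 0.121 / 0.00248 = 8.306e+04.
Re > 4000 → turbulent; use the Moody-chart value f = 0.0397.
Darcy-Weisbach: ΔP = f(L/D)(ρV²/2) = 0.0397·(24.37/0.121)·(1809·0.9411²/2) = 0.0397·201.4·801.1 = 6405 Pa.

ΔP ≈ 6405 Pa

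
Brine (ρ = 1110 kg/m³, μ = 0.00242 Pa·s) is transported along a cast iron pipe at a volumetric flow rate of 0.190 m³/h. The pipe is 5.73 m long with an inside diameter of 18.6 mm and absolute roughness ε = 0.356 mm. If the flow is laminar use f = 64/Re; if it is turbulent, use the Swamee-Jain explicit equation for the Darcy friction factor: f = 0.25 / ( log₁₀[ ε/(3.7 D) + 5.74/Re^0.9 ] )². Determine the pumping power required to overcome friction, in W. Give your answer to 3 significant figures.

Q = 0.190 m³/h = 0.190/3600 = 5.278e-05 m³/s.
Cross-sectional area A = πD²/4 = π(0.0186)²/4 = 0.0002717 m²; mean velocity V = Q/A = 5.278e-05/0.0002717 = 0.1942 m/s.
Reynolds number Re = ρVD/μ = 1110 · 0.1942 · 0.0186 / 0.00242 = 1657.
Re < 2300 → laminar flow, so f = 64/Re = 64/1657 = 0.03862 (the turbulent correlation is not needed).
Darcy-Weisbach: ΔP = f(L/D)(ρV²/2) = 0.03862·(5.73/0.0186)·(1110·0.1942²/2) = 0.03862·308.1·20.94 = 249.1 Pa.
Pumping power P = QΔP = 5.278e-05·249.1 = 0.01315 W = 0.0131 W.

P ≈ 0.0131 W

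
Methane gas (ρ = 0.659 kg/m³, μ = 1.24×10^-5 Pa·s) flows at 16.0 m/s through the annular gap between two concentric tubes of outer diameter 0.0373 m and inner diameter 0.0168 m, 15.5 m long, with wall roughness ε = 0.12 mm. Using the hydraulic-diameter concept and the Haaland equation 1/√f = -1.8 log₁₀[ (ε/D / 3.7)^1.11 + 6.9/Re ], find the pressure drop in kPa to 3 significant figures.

ΔP ≈ 2.29 kPa

Hydraulic diameter D_h = 4A/P = D_o - D_i = 0.0373 - 0.0168 = 0.0205 m.
Re = ρVD_h/μ = 0.659·16·0.0205/1.24e-05 = 1.743e+04.
ε/D_h = 0.00012/0.0205 = 0.00585; Haaland gives 1/√f = -1.8 log₁₀[0.000778+0.000396] = 5.275, so f = 0.03594.
ΔP = f(L/D_h)(ρV²/2) = 0.03594·15.5/0.0205·84.35 = 2292 Pa.
ΔP = 2.29 kPa.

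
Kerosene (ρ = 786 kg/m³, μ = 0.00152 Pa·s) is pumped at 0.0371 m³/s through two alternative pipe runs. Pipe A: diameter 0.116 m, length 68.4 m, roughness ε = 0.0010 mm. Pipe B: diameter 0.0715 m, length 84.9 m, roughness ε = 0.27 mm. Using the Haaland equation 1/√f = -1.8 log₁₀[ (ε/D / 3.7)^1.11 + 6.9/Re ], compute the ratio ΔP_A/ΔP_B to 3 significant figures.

ΔP_A/ΔP_B ≈ 0.0390

Pipe A: V = Q/A = 0.0371/0.01057 = 3.51 m/s; Re = 2.106e+05; ε/D = 8.62e-06; Haaland → f = 0.0154; ΔP_A = f(L/D)(ρV²/2) = 4.397e+04 Pa.
Pipe B: V = Q/A = 0.0371/0.004015 = 9.24 m/s; Re = 3.416e+05; ε/D = 0.00378; Haaland → f = 0.0283; ΔP_B = f(L/D)(ρV²/2) = 1.128e+06 Pa.
ΔP_A/ΔP_B = 4.397e+04/1.128e+06 = 0.0390.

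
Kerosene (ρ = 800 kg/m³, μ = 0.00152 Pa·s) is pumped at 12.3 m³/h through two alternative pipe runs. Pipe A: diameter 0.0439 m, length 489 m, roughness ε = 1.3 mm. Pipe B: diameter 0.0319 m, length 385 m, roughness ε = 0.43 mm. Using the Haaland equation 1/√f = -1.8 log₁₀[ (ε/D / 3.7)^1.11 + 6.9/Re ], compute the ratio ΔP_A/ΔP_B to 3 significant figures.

ΔP_A/ΔP_B ≈ 0.346

Pipe A: V = Q/A = 0.003417/0.001514 = 2.257 m/s; Re = 5.215e+04; ε/D = 0.0296; Haaland → f = 0.05757; ΔP_A = f(L/D)(ρV²/2) = 1.307e+06 Pa.
Pipe B: V = Q/A = 0.003417/0.0007992 = 4.275 m/s; Re = 7.177e+04; ε/D = 0.0135; Haaland → f = 0.04278; ΔP_B = f(L/D)(ρV²/2) = 3.774e+06 Pa.
ΔP_A/ΔP_B = 1.307e+06/3.774e+06 = 0.346.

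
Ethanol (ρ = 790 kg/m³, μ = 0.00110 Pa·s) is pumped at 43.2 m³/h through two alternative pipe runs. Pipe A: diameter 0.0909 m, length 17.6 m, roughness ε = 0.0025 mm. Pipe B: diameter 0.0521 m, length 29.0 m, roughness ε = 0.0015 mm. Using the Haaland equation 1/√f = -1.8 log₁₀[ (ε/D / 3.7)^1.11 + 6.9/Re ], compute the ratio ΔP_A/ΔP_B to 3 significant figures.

Pipe A: V = Q/A = 0.012/0.00649 = 1.849 m/s; Re = 1.207e+05; ε/D = 2.75e-05; Haaland → f = 0.01727; ΔP_A = f(L/D)(ρV²/2) = 4515 Pa.
Pipe B: V = Q/A = 0.012/0.002132 = 5.629 m/s; Re = 2.106e+05; ε/D = 2.88e-05; Haaland → f = 0.01554; ΔP_B = f(L/D)(ρV²/2) = 1.082e+05 Pa.
ΔP_A/ΔP_B = 4515/1.082e+05 = 0.0417.

ΔP_A/ΔP_B ≈ 0.0417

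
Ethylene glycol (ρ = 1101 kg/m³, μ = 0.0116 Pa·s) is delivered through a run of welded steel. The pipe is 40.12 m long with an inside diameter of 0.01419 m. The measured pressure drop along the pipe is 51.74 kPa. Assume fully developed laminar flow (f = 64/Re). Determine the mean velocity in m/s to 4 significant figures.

V ≈ 0.6996 m/s

For laminar flow, f = 64/Re with Re = ρVD/μ, so Darcy-Weisbach reduces to ΔP = 32μLV/D². Solving for V: V = ΔP·D²/(32μL) = 5.174e+04·(0.01419)²/(32·0.0116·40.12) = 0.6996 m/s.
Check: Re = ρVD/μ = 1101·0.6996·0.01419/0.0116 = 942.2 < 2300, so the laminar assumption holds.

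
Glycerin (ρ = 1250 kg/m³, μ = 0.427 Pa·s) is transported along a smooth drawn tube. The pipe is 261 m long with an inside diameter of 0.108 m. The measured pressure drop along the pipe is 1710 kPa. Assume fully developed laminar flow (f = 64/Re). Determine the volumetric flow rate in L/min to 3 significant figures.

For laminar flow, f = 64/Re with Re = ρVD/μ, so Darcy-Weisbach reduces to ΔP = 32μLV/D². Solving for V: V = ΔP·D²/(32μL) = 1.71e+06·(0.108)²/(32·0.427·261) = 5.593 m/s.
Check: Re = ρVD/μ = 1250·5.593·0.108/0.427 = 1768 < 2300, so the laminar assumption holds.
Q = V·A = 5.593·(π/4·0.108²) = 0.05123 m³/s = 3070 L/min.

Q ≈ 3070 L/min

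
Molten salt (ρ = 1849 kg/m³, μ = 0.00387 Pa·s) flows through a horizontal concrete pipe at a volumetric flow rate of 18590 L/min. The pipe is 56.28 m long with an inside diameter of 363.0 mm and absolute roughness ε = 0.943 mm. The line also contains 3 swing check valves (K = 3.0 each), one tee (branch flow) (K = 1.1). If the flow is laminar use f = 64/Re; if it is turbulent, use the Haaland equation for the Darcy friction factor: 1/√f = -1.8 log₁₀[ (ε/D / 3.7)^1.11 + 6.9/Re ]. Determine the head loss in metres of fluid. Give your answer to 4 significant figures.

Q = 18590 L/min = 18590/60000 = 0.3098 m³/s.
Cross-sectional area A = πD²/4 = π(0.363)²/4 = 0.1035 m²; mean velocity V = Q/A = 0.3098/0.1035 = 2.994 m/s.
Reynolds number Re = ρVD/μ = 1849 · 2.994 · 0.363 / 0.00387 = 5.192e+05.
Re > 4000 → turbulent. Relative roughness ε/D = 0.000943/0.363 = 0.0026. Haaland: 1/√f = -1.8 log₁₀[(0.0026/3.7)^1.11 + 6.9/5.192e+05] = -1.8 log₁₀[0.000316 + 1.33e-05] = 6.269, so f = 0.02545.
Total minor-loss coefficient ΣK = 3·3 + 1·1.1 = 10.1.
ΔP = [f·L/D + ΣK]·(ρV²/2) = [0.02545·56.28/0.363 + 10.1]·(1849·2.994²/2) = [3.945 + 10.1]·8286 = 1.164e+05 Pa.
Head loss h_f = ΔP/(ρg) = 1.164e+05/(1849·9.81) = 6.416 m.

h_f ≈ 6.416 m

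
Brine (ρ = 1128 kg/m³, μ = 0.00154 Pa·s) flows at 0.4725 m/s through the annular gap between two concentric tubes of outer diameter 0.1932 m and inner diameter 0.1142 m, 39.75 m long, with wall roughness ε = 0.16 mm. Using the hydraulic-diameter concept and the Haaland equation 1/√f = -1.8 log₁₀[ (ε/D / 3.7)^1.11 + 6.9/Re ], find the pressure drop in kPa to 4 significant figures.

ΔP ≈ 1.787 kPa

Hydraulic diameter D_h = 4A/P = D_o - D_i = 0.1932 - 0.1142 = 0.079 m.
Re = ρVD_h/μ = 1128·0.4725·0.079/0.00154 = 2.734e+04.
ε/D_h = 0.00016/0.079 = 0.00203; Haaland gives 1/√f = -1.8 log₁₀[0.00024+0.000252] = 5.955, so f = 0.0282.
ΔP = f(L/D_h)(ρV²/2) = 0.0282·39.75/0.079·125.9 = 1787 Pa.
ΔP = 1.787 kPa.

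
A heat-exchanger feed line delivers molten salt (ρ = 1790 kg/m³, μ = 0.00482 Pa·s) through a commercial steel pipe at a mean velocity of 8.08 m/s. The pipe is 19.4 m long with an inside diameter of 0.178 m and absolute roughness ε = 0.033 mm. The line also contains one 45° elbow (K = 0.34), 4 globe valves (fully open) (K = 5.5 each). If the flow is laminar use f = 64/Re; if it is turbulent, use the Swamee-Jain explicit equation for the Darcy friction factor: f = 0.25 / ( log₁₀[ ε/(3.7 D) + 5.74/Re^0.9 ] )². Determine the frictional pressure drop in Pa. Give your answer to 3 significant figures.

ΔP ≈ 1.40×10^6 Pa

Reynolds number Re = ρVD/μ = 1790 · 8.08 · 0.178 / 0.00482 = 5.341e+05.
Re > 4000 → turbulent. Relative roughness ε/D = 3.3e-05/0.178 = 0.000185. Swamee-Jain: f = 0.25/(log₁₀[0.000185/3.7 + 5.74/5.341e+05^0.9])² = 0.25/(log₁₀[5.01e-05 + 4.02e-05])² = 0.25/(-4.044)² = 0.01528.
Total minor-loss coefficient ΣK = 1·0.34 + 4·5.5 = 22.3.
ΔP = [f·L/D + ΣK]·(ρV²/2) = [0.01528·19.4/0.178 + 22.3]·(1790·8.08²/2) = [1.666 + 22.3]·5.843e+04 = 1.403e+06 Pa.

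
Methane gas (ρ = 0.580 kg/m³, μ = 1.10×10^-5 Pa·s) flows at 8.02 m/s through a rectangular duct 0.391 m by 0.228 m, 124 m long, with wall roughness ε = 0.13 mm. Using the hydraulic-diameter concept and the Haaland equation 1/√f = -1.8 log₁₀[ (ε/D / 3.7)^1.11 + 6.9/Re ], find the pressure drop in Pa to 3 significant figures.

Hydraulic diameter D_h = 4A/P = 4·(0.391·0.228)/(2·(0.391+0.228)) = 0.3566/1.238 = 0.288 m.
Re = ρVD_h/μ = 0.58·8.02·0.288/1.1e-05 = 1.218e+05.
ε/D_h = 0.00013/0.288 = 0.000451; Haaland gives 1/√f = -1.8 log₁₀[4.53e-05+5.66e-05] = 7.185, so f = 0.01937.
ΔP = f(L/D_h)(ρV²/2) = 0.01937·124/0.288·18.65 = 155.5 Pa.

ΔP ≈ 156 Pa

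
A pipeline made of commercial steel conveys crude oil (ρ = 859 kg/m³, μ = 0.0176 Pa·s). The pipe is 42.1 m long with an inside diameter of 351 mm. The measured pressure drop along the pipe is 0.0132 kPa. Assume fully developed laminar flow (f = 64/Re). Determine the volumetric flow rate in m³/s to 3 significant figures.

Q ≈ 0.00664 m³/s

For laminar flow, f = 64/Re with Re = ρVD/μ, so Darcy-Weisbach reduces to ΔP = 32μLV/D². Solving for V: V = ΔP·D²/(32μL) = 13.2·(0.351)²/(32·0.0176·42.1) = 0.06859 m/s.
Check: Re = ρVD/μ = 859·0.06859·0.351/0.0176 = 1175 < 2300, so the laminar assumption holds.
Q = V·A = 0.06859·(π/4·0.351²) = 0.006637 m³/s = 0.00664 m³/s.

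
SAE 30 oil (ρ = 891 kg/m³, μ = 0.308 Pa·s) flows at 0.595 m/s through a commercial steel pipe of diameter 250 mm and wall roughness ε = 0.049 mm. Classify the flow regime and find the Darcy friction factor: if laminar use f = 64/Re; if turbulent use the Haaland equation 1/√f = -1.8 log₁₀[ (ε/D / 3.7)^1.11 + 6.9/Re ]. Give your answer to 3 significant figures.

Re = ρVD/μ = 891·0.595·0.25/0.308 = 430.3.
Re < 2300 → laminar, so f = 64/Re = 0.1487 (roughness is irrelevant in laminar flow).

f ≈ 0.149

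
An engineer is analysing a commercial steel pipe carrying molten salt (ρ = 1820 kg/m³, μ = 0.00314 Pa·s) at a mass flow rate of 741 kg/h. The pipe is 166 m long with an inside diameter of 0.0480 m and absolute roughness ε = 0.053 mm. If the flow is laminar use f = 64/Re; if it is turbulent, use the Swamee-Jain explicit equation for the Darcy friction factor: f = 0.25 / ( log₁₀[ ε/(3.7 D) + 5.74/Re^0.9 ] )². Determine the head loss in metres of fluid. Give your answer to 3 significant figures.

h_f ≈ 0.0253 m

ṁ = 741 kg/h = 741/3600 = 0.2058 kg/s.
A = πD²/4 = π(0.048)²/4 = 0.00181 m²; mean velocity V = ṁ/(ρA) = 0.2058/(1820 · 0.00181) = 0.0625 m/s.
Reynolds number Re = ρVD/μ = 1820 · 0.0625 · 0.048 / 0.00314 = 1739.
Re < 2300 → laminar flow, so f = 64/Re = 64/1739 = 0.03681 (the turbulent correlation is not needed).
Darcy-Weisbach: ΔP = f(L/D)(ρV²/2) = 0.03681·(166/0.048)·(1820·0.0625²/2) = 0.03681·3458·3.555 = 452.5 Pa.
Head loss h_f = ΔP/(ρg) = 452.5/(1820·9.81) = 0.0253 m.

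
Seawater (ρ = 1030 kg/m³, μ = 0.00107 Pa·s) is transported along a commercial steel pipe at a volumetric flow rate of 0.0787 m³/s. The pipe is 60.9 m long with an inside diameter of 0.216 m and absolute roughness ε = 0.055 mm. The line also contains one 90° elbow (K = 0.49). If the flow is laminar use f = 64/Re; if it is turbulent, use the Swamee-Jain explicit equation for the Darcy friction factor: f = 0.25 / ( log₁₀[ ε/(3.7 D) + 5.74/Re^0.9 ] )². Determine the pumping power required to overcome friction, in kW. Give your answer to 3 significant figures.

P ≈ 0.942 kW

Cross-sectional area A = πD²/4 = π(0.216)²/4 = 0.03664 m²; mean velocity V = Q/A = 0.0787/0.03664 = 2.148 m/s.
Reynolds number Re = ρVD/μ = 1030 · 2.148 · 0.216 / 0.00107 = 4.466e+05.
Re > 4000 → turbulent. Relative roughness ε/D = 5.5e-05/0.216 = 0.000255. Swamee-Jain: f = 0.25/(log₁₀[0.000255/3.7 + 5.74/4.466e+05^0.9])² = 0.25/(log₁₀[6.88e-05 + 4.72e-05])² = 0.25/(-3.935)² = 0.01614.
Total minor-loss coefficient ΣK = 1·0.49 = 0.49.
ΔP = [f·L/D + ΣK]·(ρV²/2) = [0.01614·60.9/0.216 + 0.49]·(1030·2.148²/2) = [4.551 + 0.49]·2376 = 1.198e+04 Pa.
Pumping power P = QΔP = 0.0787·1.198e+04 = 942.5 W = 0.942 kW.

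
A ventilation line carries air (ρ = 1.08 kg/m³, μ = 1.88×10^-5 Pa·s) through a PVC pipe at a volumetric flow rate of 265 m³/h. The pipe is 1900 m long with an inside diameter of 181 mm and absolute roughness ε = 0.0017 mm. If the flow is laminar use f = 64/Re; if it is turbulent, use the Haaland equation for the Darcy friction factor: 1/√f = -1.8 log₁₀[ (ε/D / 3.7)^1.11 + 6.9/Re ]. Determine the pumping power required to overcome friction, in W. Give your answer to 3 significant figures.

Q = 265 m³/h = 265/3600 = 0.07361 m³/s.
Cross-sectional area A = πD²/4 = π(0.181)²/4 = 0.02573 m²; mean velocity V = Q/A = 0.07361/0.02573 = 2.861 m/s.
Reynolds number Re = ρVD/μ = 1.08 · 2.861 · 0.181 / 1.88e-05 = 2.975e+04.
Re > 4000 → turbulent. Relative roughness ε/D = 1.7e-06/0.181 = 9.39e-06. Haaland: 1/√f = -1.8 log₁₀[(9.39e-06/3.7)^1.11 + 6.9/2.975e+04] = -1.8 log₁₀[6.15e-07 + 0.000232] = 6.54, so f = 0.02338.
Darcy-Weisbach: ΔP = f(L/D)(ρV²/2) = 0.02338·(1900/0.181)·(1.08·2.861²/2) = 0.02338·1.05e+04·4.42 = 1085 Pa.
Pumping power P = QΔP = 0.07361·1085 = 79.84 W = 79.8 W.

P ≈ 79.8 W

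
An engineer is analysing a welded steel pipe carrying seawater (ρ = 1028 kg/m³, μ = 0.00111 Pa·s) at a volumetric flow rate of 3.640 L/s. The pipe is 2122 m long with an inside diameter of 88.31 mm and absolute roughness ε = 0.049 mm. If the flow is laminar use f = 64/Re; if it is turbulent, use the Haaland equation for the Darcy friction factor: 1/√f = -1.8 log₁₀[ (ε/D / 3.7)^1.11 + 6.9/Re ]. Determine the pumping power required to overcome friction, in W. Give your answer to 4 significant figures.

P ≈ 357.7 W

Q = 3.640 L/s = 3.640/1000 = 0.00364 m³/s.
Cross-sectional area A = πD²/4 = π(0.08831)²/4 = 0.006125 m²; mean velocity V = Q/A = 0.00364/0.006125 = 0.5943 m/s.
Reynolds number Re = ρVD/μ = 1028 · 0.5943 · 0.08831 / 0.00111 = 4.86e+04.
Re > 4000 → turbulent. Relative roughness ε/D = 4.9e-05/0.08831 = 0.000555. Haaland: 1/√f = -1.8 log₁₀[(0.000555/3.7)^1.11 + 6.9/4.86e+04] = -1.8 log₁₀[5.69e-05 + 0.000142] = 6.662, so f = 0.02253.
Darcy-Weisbach: ΔP = f(L/D)(ρV²/2) = 0.02253·(2122/0.08831)·(1028·0.5943²/2) = 0.02253·2.403e+04·181.5 = 9.827e+04 Pa.
Pumping power P = QΔP = 0.00364·9.827e+04 = 357.69 W = 357.7 W.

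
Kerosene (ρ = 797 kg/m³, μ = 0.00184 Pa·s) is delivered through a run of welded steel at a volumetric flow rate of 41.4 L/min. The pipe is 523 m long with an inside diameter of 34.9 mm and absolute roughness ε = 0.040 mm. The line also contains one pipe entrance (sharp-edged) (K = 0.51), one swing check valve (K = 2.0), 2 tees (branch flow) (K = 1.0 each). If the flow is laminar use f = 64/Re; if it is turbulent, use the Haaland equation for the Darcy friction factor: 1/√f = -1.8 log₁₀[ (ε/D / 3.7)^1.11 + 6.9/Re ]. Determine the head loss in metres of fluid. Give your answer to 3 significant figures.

h_f ≈ 12.7 m

Q = 41.4 L/min = 41.4/60000 = 0.00069 m³/s.
Cross-sectional area A = πD²/4 = π(0.0349)²/4 = 0.0009566 m²; mean velocity V = Q/A = 0.00069/0.0009566 = 0.7213 m/s.
Reynolds number Re = ρVD/μ = 797 · 0.7213 · 0.0349 / 0.00184 = 1.09e+04.
Re > 4000 → turbulent. Relative roughness ε/D = 4e-05/0.0349 = 0.00115. Haaland: 1/√f = -1.8 log₁₀[(0.00115/3.7)^1.11 + 6.9/1.09e+04] = -1.8 log₁₀[0.000127 + 0.000633] = 5.614, so f = 0.03172.
Total minor-loss coefficient ΣK = 1·0.51 + 1·2 + 2·1 = 4.51.
ΔP = [f·L/D + ΣK]·(ρV²/2) = [0.03172·523/0.0349 + 4.51]·(797·0.7213²/2) = [475.4 + 4.51]·207.3 = 9.95e+04 Pa.
Head loss h_f = ΔP/(ρg) = 9.95e+04/(797·9.81) = 12.7 m.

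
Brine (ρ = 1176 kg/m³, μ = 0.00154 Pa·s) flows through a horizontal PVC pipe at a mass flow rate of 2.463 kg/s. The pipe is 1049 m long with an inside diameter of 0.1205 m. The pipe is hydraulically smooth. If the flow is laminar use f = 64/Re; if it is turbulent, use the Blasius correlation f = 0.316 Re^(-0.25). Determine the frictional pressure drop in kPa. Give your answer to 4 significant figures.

ΔP ≈ 4.785 kPa

A = πD²/4 = π(0.1205)²/4 = 0.0114 m²; mean velocity V = ṁ/(ρA) = 2.463/(1176 · 0.0114) = 0.1837 m/s.
Reynolds number Re = ρVD/μ = 1176 · 0.1837 · 0.1205 / 0.00154 = 1.69e+04.
Re > 4000 → turbulent. Smooth-pipe (Blasius): f = 0.316 Re^(-0.25) = 0.316/(1.69e+04)^0.25 = 0.02772.
Darcy-Weisbach: ΔP = f(L/D)(ρV²/2) = 0.02772·(1049/0.1205)·(1176·0.1837²/2) = 0.02772·8705·19.83 = 4785 Pa.
ΔP = 4785 Pa = 4.785 kPa.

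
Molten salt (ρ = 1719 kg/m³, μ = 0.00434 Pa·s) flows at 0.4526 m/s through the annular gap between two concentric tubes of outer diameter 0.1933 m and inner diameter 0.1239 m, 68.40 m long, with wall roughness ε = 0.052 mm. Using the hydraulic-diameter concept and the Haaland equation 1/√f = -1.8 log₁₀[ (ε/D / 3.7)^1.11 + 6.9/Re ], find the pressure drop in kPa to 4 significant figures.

ΔP ≈ 5.237 kPa

Hydraulic diameter D_h = 4A/P = D_o - D_i = 0.1933 - 0.1239 = 0.0694 m.
Re = ρVD_h/μ = 1719·0.4526·0.0694/0.00434 = 1.244e+04.
ε/D_h = 5.2e-05/0.0694 = 0.000749; Haaland gives 1/√f = -1.8 log₁₀[7.95e-05+0.000555] = 5.756, so f = 0.03018.
ΔP = f(L/D_h)(ρV²/2) = 0.03018·68.4/0.0694·176.1 = 5237 Pa.
ΔP = 5.237 kPa.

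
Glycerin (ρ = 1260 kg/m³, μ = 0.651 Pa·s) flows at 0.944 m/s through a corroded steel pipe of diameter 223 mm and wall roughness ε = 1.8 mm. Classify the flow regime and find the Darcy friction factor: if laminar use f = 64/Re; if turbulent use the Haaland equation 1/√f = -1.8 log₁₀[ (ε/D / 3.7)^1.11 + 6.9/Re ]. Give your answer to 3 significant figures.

f ≈ 0.157

Re = ρVD/μ = 1260·0.944·0.223/0.651 = 407.4.
Re < 2300 → laminar, so f = 64/Re = 0.1571 (roughness is irrelevant in laminar flow).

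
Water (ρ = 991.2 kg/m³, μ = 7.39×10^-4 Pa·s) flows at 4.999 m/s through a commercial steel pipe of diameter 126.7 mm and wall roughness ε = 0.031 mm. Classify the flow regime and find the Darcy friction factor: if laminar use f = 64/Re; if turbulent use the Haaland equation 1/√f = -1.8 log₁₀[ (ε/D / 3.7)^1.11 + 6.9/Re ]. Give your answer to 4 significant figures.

Re = ρVD/μ = 991.2·4.999·0.1267/0.000739 = 8.495e+05.
Re > 4000 → turbulent. ε/D = 3.1e-05/0.1267 = 0.000245; Haaland: 1/√f = -1.8 log₁₀[2.29e-05 + 8.12e-06] = 8.114, so f = 0.01519.

f ≈ 0.01519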